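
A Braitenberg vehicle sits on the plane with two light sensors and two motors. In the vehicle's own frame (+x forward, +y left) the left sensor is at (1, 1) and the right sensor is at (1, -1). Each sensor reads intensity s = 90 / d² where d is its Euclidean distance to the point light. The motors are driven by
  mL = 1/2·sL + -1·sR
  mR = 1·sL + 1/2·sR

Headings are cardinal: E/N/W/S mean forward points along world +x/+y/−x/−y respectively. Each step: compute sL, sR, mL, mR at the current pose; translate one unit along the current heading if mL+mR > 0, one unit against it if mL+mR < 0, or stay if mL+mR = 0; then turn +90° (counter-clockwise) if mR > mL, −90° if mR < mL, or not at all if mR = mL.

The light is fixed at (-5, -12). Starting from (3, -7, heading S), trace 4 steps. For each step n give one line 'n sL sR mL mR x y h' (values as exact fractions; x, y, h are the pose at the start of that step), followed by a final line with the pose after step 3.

0 90/97 18/13 -1161/1261 2043/1261 3 -7 S
1 45/53 1 -61/106 143/106 3 -8 E
2 90/89 18/25 -477/2225 3051/2225 4 -8 N
3 9/8 9/10 -27/80 63/40 4 -7 W
final 3 -7 S

n=0: pose=(3,-7,S); sL=90/97, sR=18/13; mL=-1161/1261, mR=2043/1261; mL+mR=882/1261 → advance +1; mR−mL=3204/1261 → turn +1·90°
n=1: pose=(3,-8,E); sL=45/53, sR=1; mL=-61/106, mR=143/106; mL+mR=41/53 → advance +1; mR−mL=102/53 → turn +1·90°
n=2: pose=(4,-8,N); sL=90/89, sR=18/25; mL=-477/2225, mR=3051/2225; mL+mR=2574/2225 → advance +1; mR−mL=3528/2225 → turn +1·90°
n=3: pose=(4,-7,W); sL=9/8, sR=9/10; mL=-27/80, mR=63/40; mL+mR=99/80 → advance +1; mR−mL=153/80 → turn +1·90°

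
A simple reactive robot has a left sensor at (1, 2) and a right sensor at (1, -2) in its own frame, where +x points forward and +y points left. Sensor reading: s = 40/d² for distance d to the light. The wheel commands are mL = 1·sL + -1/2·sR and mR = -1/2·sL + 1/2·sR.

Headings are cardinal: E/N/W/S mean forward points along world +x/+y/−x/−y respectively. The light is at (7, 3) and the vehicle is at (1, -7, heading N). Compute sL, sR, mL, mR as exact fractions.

left sensor world pos  = (-1, -6); dL² = 145
right sensor world pos = (3, -6); dR² = 97
sL = 40/145 = 8/29
sR = 40/97 = 40/97
mL = 1·sL + -1/2·sR = 196/2813
mR = -1/2·sL + 1/2·sR = 192/2813

8/29 40/97 196/2813 192/2813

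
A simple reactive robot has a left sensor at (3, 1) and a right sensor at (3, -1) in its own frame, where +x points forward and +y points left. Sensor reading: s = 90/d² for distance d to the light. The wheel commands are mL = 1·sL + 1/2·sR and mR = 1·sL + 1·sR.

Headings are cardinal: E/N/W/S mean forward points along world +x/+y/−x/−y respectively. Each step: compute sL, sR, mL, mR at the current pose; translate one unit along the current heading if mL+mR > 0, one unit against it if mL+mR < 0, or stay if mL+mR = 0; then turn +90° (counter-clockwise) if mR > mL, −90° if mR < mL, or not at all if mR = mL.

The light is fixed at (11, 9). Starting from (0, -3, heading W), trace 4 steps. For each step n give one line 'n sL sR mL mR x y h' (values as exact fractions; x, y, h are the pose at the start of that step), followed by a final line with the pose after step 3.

n=0: pose=(0,-3,W); sL=18/73, sR=90/317; mL=8991/23141, mR=12276/23141; mL+mR=21267/23141 → advance +1; mR−mL=45/317 → turn +1·90°
n=1: pose=(-1,-3,S); sL=45/173, sR=45/197; mL=25515/68162, mR=16650/34081; mL+mR=58815/68162 → advance +1; mR−mL=45/394 → turn +1·90°
n=2: pose=(-1,-4,E); sL=2/5, sR=90/277; mL=779/1385, mR=1004/1385; mL+mR=1783/1385 → advance +1; mR−mL=45/277 → turn +1·90°
n=3: pose=(0,-4,N); sL=45/122, sR=9/20; mL=1449/2440, mR=999/1220; mL+mR=3447/2440 → advance +1; mR−mL=9/40 → turn +1·90°

0 18/73 90/317 8991/23141 12276/23141 0 -3 W
1 45/173 45/197 25515/68162 16650/34081 -1 -3 S
2 2/5 90/277 779/1385 1004/1385 -1 -4 E
3 45/122 9/20 1449/2440 999/1220 0 -4 N
final 0 -3 W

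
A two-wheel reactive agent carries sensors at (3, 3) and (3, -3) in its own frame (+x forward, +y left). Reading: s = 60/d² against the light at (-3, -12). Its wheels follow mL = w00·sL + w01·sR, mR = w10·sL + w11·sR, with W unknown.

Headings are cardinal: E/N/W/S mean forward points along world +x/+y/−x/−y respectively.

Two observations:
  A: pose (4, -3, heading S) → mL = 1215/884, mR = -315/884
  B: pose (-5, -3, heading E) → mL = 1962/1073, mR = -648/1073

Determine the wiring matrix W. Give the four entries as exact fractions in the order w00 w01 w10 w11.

obs A: pose=(4,-3,S) → sL=15/34, sR=15/13, mL=1215/884, mR=-315/884
obs B: pose=(-5,-3,E) → sL=12/29, sR=60/37, mL=1962/1073, mR=-648/1073
sensor matrix S = [[15/34, 15/13], [12/29, 60/37]]; det S = 56430/237133
solve [mL_A; mL_B] = S·[w00; w01] and [mR_A; mR_B] = S·[w10; w11]:
  w00 = 1/2, w01 = 1, w10 = 1/2, w11 = -1/2

1/2 1 1/2 -1/2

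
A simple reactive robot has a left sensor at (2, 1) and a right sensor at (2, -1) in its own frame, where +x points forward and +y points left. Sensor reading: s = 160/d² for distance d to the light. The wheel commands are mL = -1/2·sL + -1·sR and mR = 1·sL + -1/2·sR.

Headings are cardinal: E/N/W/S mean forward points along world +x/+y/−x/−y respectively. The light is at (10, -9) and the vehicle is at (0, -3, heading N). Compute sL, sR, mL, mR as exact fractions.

left sensor world pos  = (-1, -1); dL² = 185
right sensor world pos = (1, -1); dR² = 145
sL = 160/185 = 32/37
sR = 160/145 = 32/29
mL = -1/2·sL + -1·sR = -1648/1073
mR = 1·sL + -1/2·sR = 336/1073

32/37 32/29 -1648/1073 336/1073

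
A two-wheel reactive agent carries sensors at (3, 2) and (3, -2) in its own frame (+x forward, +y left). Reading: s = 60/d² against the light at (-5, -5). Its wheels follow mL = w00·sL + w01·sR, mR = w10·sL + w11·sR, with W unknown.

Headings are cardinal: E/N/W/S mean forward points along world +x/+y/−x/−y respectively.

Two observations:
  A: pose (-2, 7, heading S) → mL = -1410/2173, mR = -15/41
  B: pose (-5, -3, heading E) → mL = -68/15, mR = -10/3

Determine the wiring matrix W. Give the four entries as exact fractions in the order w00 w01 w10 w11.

obs A: pose=(-2,7,S) → sL=30/53, sR=30/41, mL=-1410/2173, mR=-15/41
obs B: pose=(-5,-3,E) → sL=12/5, sR=20/3, mL=-68/15, mR=-10/3
sensor matrix S = [[30/53, 30/41], [12/5, 20/3]]; det S = 4384/2173
solve [mL_A; mL_B] = S·[w00; w01] and [mR_A; mR_B] = S·[w10; w11]:
  w00 = -1/2, w01 = -1/2, w10 = 0, w11 = -1/2

-1/2 -1/2 0 -1/2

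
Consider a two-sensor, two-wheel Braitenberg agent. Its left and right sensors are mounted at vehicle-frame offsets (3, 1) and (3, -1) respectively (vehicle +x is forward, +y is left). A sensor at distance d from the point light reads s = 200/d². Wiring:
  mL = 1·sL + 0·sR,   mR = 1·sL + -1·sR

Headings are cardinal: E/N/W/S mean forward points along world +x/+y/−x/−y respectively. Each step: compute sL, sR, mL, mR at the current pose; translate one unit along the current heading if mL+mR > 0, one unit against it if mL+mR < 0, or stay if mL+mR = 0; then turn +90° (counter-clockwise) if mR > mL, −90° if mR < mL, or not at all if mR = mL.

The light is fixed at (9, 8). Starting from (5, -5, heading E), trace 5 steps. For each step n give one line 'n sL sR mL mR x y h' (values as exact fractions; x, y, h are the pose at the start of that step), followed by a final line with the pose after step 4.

n=0: pose=(5,-5,E); sL=40/29, sR=200/197; mL=40/29, mR=2080/5713; mL+mR=9960/5713 → advance +1; mR−mL=-200/197 → turn -1·90°
n=1: pose=(6,-5,S); sL=10/13, sR=25/34; mL=10/13, mR=15/442; mL+mR=355/442 → advance +1; mR−mL=-25/34 → turn -1·90°
n=2: pose=(6,-6,W); sL=200/261, sR=40/41; mL=200/261, mR=-2240/10701; mL+mR=5960/10701 → advance +1; mR−mL=-40/41 → turn -1·90°
n=3: pose=(5,-6,N); sL=100/73, sR=20/13; mL=100/73, mR=-160/949; mL+mR=1140/949 → advance +1; mR−mL=-20/13 → turn -1·90°
n=4: pose=(5,-5,E); sL=40/29, sR=200/197; mL=40/29, mR=2080/5713; mL+mR=9960/5713 → advance +1; mR−mL=-200/197 → turn -1·90°

0 40/29 200/197 40/29 2080/5713 5 -5 E
1 10/13 25/34 10/13 15/442 6 -5 S
2 200/261 40/41 200/261 -2240/10701 6 -6 W
3 100/73 20/13 100/73 -160/949 5 -6 N
4 40/29 200/197 40/29 2080/5713 5 -5 E
final 6 -5 S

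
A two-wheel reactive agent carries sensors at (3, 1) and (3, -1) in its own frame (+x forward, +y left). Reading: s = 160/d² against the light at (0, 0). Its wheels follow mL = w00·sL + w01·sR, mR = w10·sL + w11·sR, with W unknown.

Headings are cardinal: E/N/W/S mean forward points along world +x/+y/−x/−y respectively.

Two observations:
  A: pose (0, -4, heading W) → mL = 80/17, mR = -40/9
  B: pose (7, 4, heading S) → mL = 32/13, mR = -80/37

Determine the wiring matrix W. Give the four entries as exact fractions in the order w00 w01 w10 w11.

1 0 0 -1/2

obs A: pose=(0,-4,W) → sL=80/17, sR=80/9, mL=80/17, mR=-40/9
obs B: pose=(7,4,S) → sL=32/13, sR=160/37, mL=32/13, mR=-80/37
sensor matrix S = [[80/17, 80/9], [32/13, 160/37]]; det S = -112640/73593
solve [mL_A; mL_B] = S·[w00; w01] and [mR_A; mR_B] = S·[w10; w11]:
  w00 = 1, w01 = 0, w10 = 0, w11 = -1/2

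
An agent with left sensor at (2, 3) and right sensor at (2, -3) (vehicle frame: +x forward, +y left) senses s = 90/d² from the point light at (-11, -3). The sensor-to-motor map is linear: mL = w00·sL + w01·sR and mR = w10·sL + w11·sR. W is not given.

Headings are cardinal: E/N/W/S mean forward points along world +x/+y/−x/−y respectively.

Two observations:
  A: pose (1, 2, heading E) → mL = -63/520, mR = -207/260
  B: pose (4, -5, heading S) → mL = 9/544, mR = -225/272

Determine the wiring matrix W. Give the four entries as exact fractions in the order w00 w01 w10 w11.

-1 1/2 -1 -1

obs A: pose=(1,2,E) → sL=9/26, sR=9/20, mL=-63/520, mR=-207/260
obs B: pose=(4,-5,S) → sL=9/34, sR=9/16, mL=9/544, mR=-225/272
sensor matrix S = [[9/26, 9/20], [9/34, 9/16]]; det S = 2673/35360
solve [mL_A; mL_B] = S·[w00; w01] and [mR_A; mR_B] = S·[w10; w11]:
  w00 = -1, w01 = 1/2, w10 = -1, w11 = -1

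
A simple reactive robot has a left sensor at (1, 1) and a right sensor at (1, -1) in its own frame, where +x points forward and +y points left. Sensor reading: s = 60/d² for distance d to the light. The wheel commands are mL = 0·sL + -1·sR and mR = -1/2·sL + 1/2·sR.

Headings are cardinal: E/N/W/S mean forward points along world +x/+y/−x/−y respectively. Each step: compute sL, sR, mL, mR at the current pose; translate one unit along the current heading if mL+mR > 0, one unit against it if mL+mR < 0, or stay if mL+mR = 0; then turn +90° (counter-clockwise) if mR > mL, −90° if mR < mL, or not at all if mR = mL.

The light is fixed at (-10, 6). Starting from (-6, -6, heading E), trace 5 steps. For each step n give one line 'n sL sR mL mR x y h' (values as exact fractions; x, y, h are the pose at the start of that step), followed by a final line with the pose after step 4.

0 30/73 30/97 -30/97 -360/7081 -6 -6 E
1 12/25 60/137 -60/137 -72/3425 -7 -6 N
2 3/10 15/37 -15/37 39/740 -7 -7 W
3 60/221 12/41 -12/41 96/9061 -6 -7 S
4 30/73 30/97 -30/97 -360/7081 -6 -6 E
final -7 -6 N

n=0: pose=(-6,-6,E); sL=30/73, sR=30/97; mL=-30/97, mR=-360/7081; mL+mR=-2550/7081 → advance -1; mR−mL=1830/7081 → turn +1·90°
n=1: pose=(-7,-6,N); sL=12/25, sR=60/137; mL=-60/137, mR=-72/3425; mL+mR=-1572/3425 → advance -1; mR−mL=1428/3425 → turn +1·90°
n=2: pose=(-7,-7,W); sL=3/10, sR=15/37; mL=-15/37, mR=39/740; mL+mR=-261/740 → advance -1; mR−mL=339/740 → turn +1·90°
n=3: pose=(-6,-7,S); sL=60/221, sR=12/41; mL=-12/41, mR=96/9061; mL+mR=-2556/9061 → advance -1; mR−mL=2748/9061 → turn +1·90°
n=4: pose=(-6,-6,E); sL=30/73, sR=30/97; mL=-30/97, mR=-360/7081; mL+mR=-2550/7081 → advance -1; mR−mL=1830/7081 → turn +1·90°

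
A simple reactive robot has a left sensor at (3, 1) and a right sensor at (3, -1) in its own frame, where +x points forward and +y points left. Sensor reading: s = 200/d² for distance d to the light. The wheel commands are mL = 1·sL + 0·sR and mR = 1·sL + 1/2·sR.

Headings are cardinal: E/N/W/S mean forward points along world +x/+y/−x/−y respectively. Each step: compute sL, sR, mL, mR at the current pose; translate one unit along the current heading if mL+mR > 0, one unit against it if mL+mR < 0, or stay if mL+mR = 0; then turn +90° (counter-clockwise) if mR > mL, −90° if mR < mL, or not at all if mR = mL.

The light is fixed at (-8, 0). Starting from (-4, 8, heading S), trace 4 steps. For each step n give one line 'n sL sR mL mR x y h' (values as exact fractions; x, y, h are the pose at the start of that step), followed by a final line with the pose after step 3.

0 4 100/17 4 118/17 -4 8 S
1 200/113 40/17 200/113 5660/1921 -4 7 E
2 50/29 25/17 50/29 2425/986 -3 7 N
3 200/53 40/17 200/53 4460/901 -3 8 W
final -4 8 S

n=0: pose=(-4,8,S); sL=4, sR=100/17; mL=4, mR=118/17; mL+mR=186/17 → advance +1; mR−mL=50/17 → turn +1·90°
n=1: pose=(-4,7,E); sL=200/113, sR=40/17; mL=200/113, mR=5660/1921; mL+mR=9060/1921 → advance +1; mR−mL=20/17 → turn +1·90°
n=2: pose=(-3,7,N); sL=50/29, sR=25/17; mL=50/29, mR=2425/986; mL+mR=4125/986 → advance +1; mR−mL=25/34 → turn +1·90°
n=3: pose=(-3,8,W); sL=200/53, sR=40/17; mL=200/53, mR=4460/901; mL+mR=7860/901 → advance +1; mR−mL=20/17 → turn +1·90°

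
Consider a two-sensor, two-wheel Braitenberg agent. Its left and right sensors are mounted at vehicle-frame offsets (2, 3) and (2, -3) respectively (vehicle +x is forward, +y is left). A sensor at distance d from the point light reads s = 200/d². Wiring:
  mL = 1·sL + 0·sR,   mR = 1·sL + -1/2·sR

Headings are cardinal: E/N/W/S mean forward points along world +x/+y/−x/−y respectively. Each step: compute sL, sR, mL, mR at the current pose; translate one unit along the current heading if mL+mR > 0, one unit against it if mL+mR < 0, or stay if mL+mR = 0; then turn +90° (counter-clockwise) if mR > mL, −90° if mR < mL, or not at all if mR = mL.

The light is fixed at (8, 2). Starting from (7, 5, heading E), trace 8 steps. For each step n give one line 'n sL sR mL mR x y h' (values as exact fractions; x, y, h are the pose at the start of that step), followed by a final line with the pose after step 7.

0 200/37 200 200/37 -3500/37 7 5 E
1 100 100/13 100 1250/13 6 5 S
2 200/17 200/41 200/17 6500/697 6 4 W
3 50/13 25/2 50/13 -125/52 5 4 N
4 200/37 200 200/37 -3500/37 5 5 E
5 100 4 100 98 4 5 S
6 200/37 200/61 200/37 8500/2257 4 4 W
7 5/2 10 5/2 -5/2 3 4 N
final 3 4 E

n=0: pose=(7,5,E); sL=200/37, sR=200; mL=200/37, mR=-3500/37; mL+mR=-3300/37 → advance -1; mR−mL=-100 → turn -1·90°
n=1: pose=(6,5,S); sL=100, sR=100/13; mL=100, mR=1250/13; mL+mR=2550/13 → advance +1; mR−mL=-50/13 → turn -1·90°
n=2: pose=(6,4,W); sL=200/17, sR=200/41; mL=200/17, mR=6500/697; mL+mR=14700/697 → advance +1; mR−mL=-100/41 → turn -1·90°
n=3: pose=(5,4,N); sL=50/13, sR=25/2; mL=50/13, mR=-125/52; mL+mR=75/52 → advance +1; mR−mL=-25/4 → turn -1·90°
n=4: pose=(5,5,E); sL=200/37, sR=200; mL=200/37, mR=-3500/37; mL+mR=-3300/37 → advance -1; mR−mL=-100 → turn -1·90°
n=5: pose=(4,5,S); sL=100, sR=4; mL=100, mR=98; mL+mR=198 → advance +1; mR−mL=-2 → turn -1·90°
n=6: pose=(4,4,W); sL=200/37, sR=200/61; mL=200/37, mR=8500/2257; mL+mR=20700/2257 → advance +1; mR−mL=-100/61 → turn -1·90°
n=7: pose=(3,4,N); sL=5/2, sR=10; mL=5/2, mR=-5/2; mL+mR=0 → advance +0; mR−mL=-5 → turn -1·90°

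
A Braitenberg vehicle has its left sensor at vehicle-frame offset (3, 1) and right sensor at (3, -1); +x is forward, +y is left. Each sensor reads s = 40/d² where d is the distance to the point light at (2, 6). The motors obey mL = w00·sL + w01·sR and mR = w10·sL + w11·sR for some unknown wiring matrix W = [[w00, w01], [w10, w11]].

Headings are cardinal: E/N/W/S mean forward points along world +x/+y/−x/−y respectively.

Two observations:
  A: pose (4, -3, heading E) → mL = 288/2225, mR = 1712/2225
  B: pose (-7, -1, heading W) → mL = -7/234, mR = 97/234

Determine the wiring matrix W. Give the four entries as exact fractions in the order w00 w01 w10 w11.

1 -1 1 1

obs A: pose=(4,-3,E) → sL=40/89, sR=8/25, mL=288/2225, mR=1712/2225
obs B: pose=(-7,-1,W) → sL=5/26, sR=2/9, mL=-7/234, mR=97/234
sensor matrix S = [[40/89, 8/25], [5/26, 2/9]]; det S = 1996/52065
solve [mL_A; mL_B] = S·[w00; w01] and [mR_A; mR_B] = S·[w10; w11]:
  w00 = 1, w01 = -1, w10 = 1, w11 = 1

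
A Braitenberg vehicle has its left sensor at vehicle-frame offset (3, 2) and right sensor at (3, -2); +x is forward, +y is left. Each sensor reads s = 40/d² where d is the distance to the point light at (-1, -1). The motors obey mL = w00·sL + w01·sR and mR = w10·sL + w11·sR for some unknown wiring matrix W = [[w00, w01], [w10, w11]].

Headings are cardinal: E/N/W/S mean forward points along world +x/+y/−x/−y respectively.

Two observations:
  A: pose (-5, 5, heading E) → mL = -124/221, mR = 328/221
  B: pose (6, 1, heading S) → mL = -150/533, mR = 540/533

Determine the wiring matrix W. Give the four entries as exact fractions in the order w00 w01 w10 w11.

1 -1/2 1/2 1/2

obs A: pose=(-5,5,E) → sL=8/13, sR=40/17, mL=-124/221, mR=328/221
obs B: pose=(6,1,S) → sL=20/41, sR=20/13, mL=-150/533, mR=540/533
sensor matrix S = [[8/13, 40/17], [20/41, 20/13]]; det S = -23680/117793
solve [mL_A; mL_B] = S·[w00; w01] and [mR_A; mR_B] = S·[w10; w11]:
  w00 = 1, w01 = -1/2, w10 = 1/2, w11 = 1/2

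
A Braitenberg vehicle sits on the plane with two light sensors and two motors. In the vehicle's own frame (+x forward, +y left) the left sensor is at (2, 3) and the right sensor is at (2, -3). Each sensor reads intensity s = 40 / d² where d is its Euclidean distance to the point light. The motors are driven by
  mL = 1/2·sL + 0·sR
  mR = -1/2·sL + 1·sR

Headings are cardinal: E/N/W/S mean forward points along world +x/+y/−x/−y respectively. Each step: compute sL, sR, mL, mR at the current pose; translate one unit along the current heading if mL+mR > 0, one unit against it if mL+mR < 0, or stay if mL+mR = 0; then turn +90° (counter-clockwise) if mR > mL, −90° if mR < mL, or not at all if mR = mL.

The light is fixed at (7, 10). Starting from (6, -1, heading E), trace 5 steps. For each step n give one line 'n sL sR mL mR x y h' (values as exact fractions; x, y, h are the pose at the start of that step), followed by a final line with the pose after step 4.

n=0: pose=(6,-1,E); sL=8/13, sR=40/197; mL=4/13, mR=-268/2561; mL+mR=40/197 → advance +1; mR−mL=-1056/2561 → turn -1·90°
n=1: pose=(7,-1,S); sL=20/89, sR=20/89; mL=10/89, mR=10/89; mL+mR=20/89 → advance +1; mR−mL=0 → turn +0·90°
n=2: pose=(7,-2,S); sL=8/41, sR=8/41; mL=4/41, mR=4/41; mL+mR=8/41 → advance +1; mR−mL=0 → turn +0·90°
n=3: pose=(7,-3,S); sL=20/117, sR=20/117; mL=10/117, mR=10/117; mL+mR=20/117 → advance +1; mR−mL=0 → turn +0·90°
n=4: pose=(7,-4,S); sL=8/53, sR=8/53; mL=4/53, mR=4/53; mL+mR=8/53 → advance +1; mR−mL=0 → turn +0·90°

0 8/13 40/197 4/13 -268/2561 6 -1 E
1 20/89 20/89 10/89 10/89 7 -1 S
2 8/41 8/41 4/41 4/41 7 -2 S
3 20/117 20/117 10/117 10/117 7 -3 S
4 8/53 8/53 4/53 4/53 7 -4 S
final 7 -5 S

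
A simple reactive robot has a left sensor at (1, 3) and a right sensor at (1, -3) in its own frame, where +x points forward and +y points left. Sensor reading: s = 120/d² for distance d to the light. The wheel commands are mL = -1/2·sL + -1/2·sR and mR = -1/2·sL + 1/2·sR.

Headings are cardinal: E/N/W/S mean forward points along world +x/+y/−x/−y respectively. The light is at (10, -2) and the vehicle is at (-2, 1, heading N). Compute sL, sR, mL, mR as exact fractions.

120/241 120/97 -20280/23377 8640/23377

left sensor world pos  = (-5, 2); dL² = 241
right sensor world pos = (1, 2); dR² = 97
sL = 120/241 = 120/241
sR = 120/97 = 120/97
mL = -1/2·sL + -1/2·sR = -20280/23377
mR = -1/2·sL + 1/2·sR = 8640/23377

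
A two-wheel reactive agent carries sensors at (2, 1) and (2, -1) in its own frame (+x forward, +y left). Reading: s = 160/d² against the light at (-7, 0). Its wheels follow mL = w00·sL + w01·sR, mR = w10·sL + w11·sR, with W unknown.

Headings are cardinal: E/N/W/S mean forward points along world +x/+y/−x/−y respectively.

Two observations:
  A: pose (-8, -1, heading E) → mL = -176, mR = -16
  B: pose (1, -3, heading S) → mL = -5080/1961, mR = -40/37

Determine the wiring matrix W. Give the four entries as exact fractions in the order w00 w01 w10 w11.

obs A: pose=(-8,-1,E) → sL=160, sR=32, mL=-176, mR=-16
obs B: pose=(1,-3,S) → sL=80/53, sR=80/37, mL=-5080/1961, mR=-40/37
sensor matrix S = [[160, 32], [80/53, 80/37]]; det S = 583680/1961
solve [mL_A; mL_B] = S·[w00; w01] and [mR_A; mR_B] = S·[w10; w11]:
  w00 = -1, w01 = -1/2, w10 = 0, w11 = -1/2

-1 -1/2 0 -1/2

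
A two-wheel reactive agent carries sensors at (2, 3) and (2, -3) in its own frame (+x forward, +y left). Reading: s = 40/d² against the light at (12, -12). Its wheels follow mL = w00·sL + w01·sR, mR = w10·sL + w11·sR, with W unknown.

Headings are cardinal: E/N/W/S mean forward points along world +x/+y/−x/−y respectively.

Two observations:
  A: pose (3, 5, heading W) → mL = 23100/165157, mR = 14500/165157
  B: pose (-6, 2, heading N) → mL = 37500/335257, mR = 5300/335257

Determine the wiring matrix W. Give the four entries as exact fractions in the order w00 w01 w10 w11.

obs A: pose=(3,5,W) → sL=40/317, sR=40/521, mL=23100/165157, mR=14500/165157
obs B: pose=(-6,2,N) → sL=40/697, sR=40/481, mL=37500/335257, mR=5300/335257
sensor matrix S = [[40/317, 40/521], [40/697, 40/481]]; det S = 337056000/55370040349
solve [mL_A; mL_B] = S·[w00; w01] and [mR_A; mR_B] = S·[w10; w11]:
  w00 = 1/2, w01 = 1, w10 = 1, w11 = -1/2

1/2 1 1 -1/2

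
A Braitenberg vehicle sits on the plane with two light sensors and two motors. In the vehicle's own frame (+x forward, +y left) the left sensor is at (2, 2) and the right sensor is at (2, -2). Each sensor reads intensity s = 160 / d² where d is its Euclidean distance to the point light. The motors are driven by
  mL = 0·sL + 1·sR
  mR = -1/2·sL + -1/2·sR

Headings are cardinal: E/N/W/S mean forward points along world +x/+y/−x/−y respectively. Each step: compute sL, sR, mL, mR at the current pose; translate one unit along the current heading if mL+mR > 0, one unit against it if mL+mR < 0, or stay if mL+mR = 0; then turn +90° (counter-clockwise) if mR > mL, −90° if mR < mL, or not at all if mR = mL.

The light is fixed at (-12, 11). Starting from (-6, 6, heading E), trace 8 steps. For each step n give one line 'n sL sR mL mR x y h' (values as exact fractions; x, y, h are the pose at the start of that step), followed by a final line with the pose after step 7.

0 160/73 160/113 160/113 -14880/8249 -6 6 E
1 80/49 80/29 80/29 -3120/1421 -7 6 S
2 160/73 32/5 32/5 -1568/365 -7 5 W
3 8 40/13 40/13 -72/13 -8 5 N
4 160/61 160/117 160/117 -14240/7137 -8 4 E
5 80/53 80/41 80/41 -3760/2173 -9 4 S
6 160/101 160/37 160/37 -11040/3737 -9 3 W
7 40/9 40/13 40/13 -440/117 -10 3 N
final -10 2 E

n=0: pose=(-6,6,E); sL=160/73, sR=160/113; mL=160/113, mR=-14880/8249; mL+mR=-3200/8249 → advance -1; mR−mL=-26560/8249 → turn -1·90°
n=1: pose=(-7,6,S); sL=80/49, sR=80/29; mL=80/29, mR=-3120/1421; mL+mR=800/1421 → advance +1; mR−mL=-7040/1421 → turn -1·90°
n=2: pose=(-7,5,W); sL=160/73, sR=32/5; mL=32/5, mR=-1568/365; mL+mR=768/365 → advance +1; mR−mL=-3904/365 → turn -1·90°
n=3: pose=(-8,5,N); sL=8, sR=40/13; mL=40/13, mR=-72/13; mL+mR=-32/13 → advance -1; mR−mL=-112/13 → turn -1·90°
n=4: pose=(-8,4,E); sL=160/61, sR=160/117; mL=160/117, mR=-14240/7137; mL+mR=-4480/7137 → advance -1; mR−mL=-8000/2379 → turn -1·90°
n=5: pose=(-9,4,S); sL=80/53, sR=80/41; mL=80/41, mR=-3760/2173; mL+mR=480/2173 → advance +1; mR−mL=-8000/2173 → turn -1·90°
n=6: pose=(-9,3,W); sL=160/101, sR=160/37; mL=160/37, mR=-11040/3737; mL+mR=5120/3737 → advance +1; mR−mL=-27200/3737 → turn -1·90°
n=7: pose=(-10,3,N); sL=40/9, sR=40/13; mL=40/13, mR=-440/117; mL+mR=-80/117 → advance -1; mR−mL=-800/117 → turn -1·90°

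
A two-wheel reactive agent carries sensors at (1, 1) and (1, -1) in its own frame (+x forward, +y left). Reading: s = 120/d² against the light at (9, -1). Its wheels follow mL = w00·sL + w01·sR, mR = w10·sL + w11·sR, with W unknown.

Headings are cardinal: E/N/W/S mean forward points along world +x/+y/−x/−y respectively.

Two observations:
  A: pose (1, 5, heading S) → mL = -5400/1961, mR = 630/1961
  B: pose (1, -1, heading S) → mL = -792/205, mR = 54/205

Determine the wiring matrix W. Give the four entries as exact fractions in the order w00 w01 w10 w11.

-1 -1 -1/2 1

obs A: pose=(1,5,S) → sL=60/37, sR=60/53, mL=-5400/1961, mR=630/1961
obs B: pose=(1,-1,S) → sL=12/5, sR=60/41, mL=-792/205, mR=54/205
sensor matrix S = [[60/37, 60/53], [12/5, 60/41]]; det S = -27648/80401
solve [mL_A; mL_B] = S·[w00; w01] and [mR_A; mR_B] = S·[w10; w11]:
  w00 = -1, w01 = -1, w10 = -1/2, w11 = 1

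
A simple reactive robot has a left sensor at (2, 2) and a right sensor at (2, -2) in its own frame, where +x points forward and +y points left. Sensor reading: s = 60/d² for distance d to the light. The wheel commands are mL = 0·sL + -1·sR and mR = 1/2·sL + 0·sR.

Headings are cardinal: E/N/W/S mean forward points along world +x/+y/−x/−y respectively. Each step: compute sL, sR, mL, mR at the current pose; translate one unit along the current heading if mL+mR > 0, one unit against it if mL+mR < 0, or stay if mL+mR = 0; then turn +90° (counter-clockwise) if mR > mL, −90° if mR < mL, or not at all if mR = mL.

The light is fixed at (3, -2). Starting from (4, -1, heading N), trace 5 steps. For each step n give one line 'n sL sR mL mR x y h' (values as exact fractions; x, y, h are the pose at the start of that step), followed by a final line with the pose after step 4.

0 6 10/3 -10/3 3 4 -1 N
1 12 12 -12 6 4 -2 W
2 3 15 -15 3/2 5 -2 S
3 12/5 60/17 -60/17 6/5 5 -1 E
4 6 10/3 -10/3 3 4 -1 N
final 4 -2 W

n=0: pose=(4,-1,N); sL=6, sR=10/3; mL=-10/3, mR=3; mL+mR=-1/3 → advance -1; mR−mL=19/3 → turn +1·90°
n=1: pose=(4,-2,W); sL=12, sR=12; mL=-12, mR=6; mL+mR=-6 → advance -1; mR−mL=18 → turn +1·90°
n=2: pose=(5,-2,S); sL=3, sR=15; mL=-15, mR=3/2; mL+mR=-27/2 → advance -1; mR−mL=33/2 → turn +1·90°
n=3: pose=(5,-1,E); sL=12/5, sR=60/17; mL=-60/17, mR=6/5; mL+mR=-198/85 → advance -1; mR−mL=402/85 → turn +1·90°
n=4: pose=(4,-1,N); sL=6, sR=10/3; mL=-10/3, mR=3; mL+mR=-1/3 → advance -1; mR−mL=19/3 → turn +1·90°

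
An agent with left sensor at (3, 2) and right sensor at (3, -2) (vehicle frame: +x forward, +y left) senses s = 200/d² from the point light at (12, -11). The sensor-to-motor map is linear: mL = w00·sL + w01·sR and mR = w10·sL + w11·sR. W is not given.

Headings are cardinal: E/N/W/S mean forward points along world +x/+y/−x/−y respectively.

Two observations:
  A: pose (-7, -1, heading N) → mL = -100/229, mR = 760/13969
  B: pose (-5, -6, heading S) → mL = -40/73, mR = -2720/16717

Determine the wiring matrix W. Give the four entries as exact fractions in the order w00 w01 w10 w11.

obs A: pose=(-7,-1,N) → sL=20/61, sR=100/229, mL=-100/229, mR=760/13969
obs B: pose=(-5,-6,S) → sL=200/229, sR=40/73, mL=-40/73, mR=-2720/16717
sensor matrix S = [[20/61, 100/229], [200/229, 40/73]]; det S = -47107200/233519773
solve [mL_A; mL_B] = S·[w00; w01] and [mR_A; mR_B] = S·[w10; w11]:
  w00 = 0, w01 = -1, w10 = -1/2, w11 = 1/2

0 -1 -1/2 1/2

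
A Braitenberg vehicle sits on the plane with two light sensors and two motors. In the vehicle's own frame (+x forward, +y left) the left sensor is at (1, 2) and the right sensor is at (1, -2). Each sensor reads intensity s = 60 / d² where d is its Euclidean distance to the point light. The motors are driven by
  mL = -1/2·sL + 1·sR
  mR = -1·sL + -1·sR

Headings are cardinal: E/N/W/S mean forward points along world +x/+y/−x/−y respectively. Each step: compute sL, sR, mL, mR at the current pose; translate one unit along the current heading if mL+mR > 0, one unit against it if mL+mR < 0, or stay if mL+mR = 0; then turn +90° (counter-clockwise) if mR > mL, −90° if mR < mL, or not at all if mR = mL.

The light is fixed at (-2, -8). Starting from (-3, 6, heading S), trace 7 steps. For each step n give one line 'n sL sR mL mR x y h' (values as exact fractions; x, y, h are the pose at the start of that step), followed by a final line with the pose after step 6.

0 6/17 30/89 243/1513 -1044/1513 -3 6 S
1 60/173 60/293 1590/50689 -27960/50689 -3 7 W
2 3/13 3/13 3/26 -6/13 -2 7 N
3 60/257 12/29 2214/7453 -4824/7453 -2 6 E
4 6/17 30/89 243/1513 -1044/1513 -3 6 S
5 60/173 60/293 1590/50689 -27960/50689 -3 7 W
6 3/13 3/13 3/26 -6/13 -2 7 N
final -2 6 E

n=0: pose=(-3,6,S); sL=6/17, sR=30/89; mL=243/1513, mR=-1044/1513; mL+mR=-9/17 → advance -1; mR−mL=-1287/1513 → turn -1·90°
n=1: pose=(-3,7,W); sL=60/173, sR=60/293; mL=1590/50689, mR=-27960/50689; mL+mR=-90/173 → advance -1; mR−mL=-29550/50689 → turn -1·90°
n=2: pose=(-2,7,N); sL=3/13, sR=3/13; mL=3/26, mR=-6/13; mL+mR=-9/26 → advance -1; mR−mL=-15/26 → turn -1·90°
n=3: pose=(-2,6,E); sL=60/257, sR=12/29; mL=2214/7453, mR=-4824/7453; mL+mR=-90/257 → advance -1; mR−mL=-7038/7453 → turn -1·90°
n=4: pose=(-3,6,S); sL=6/17, sR=30/89; mL=243/1513, mR=-1044/1513; mL+mR=-9/17 → advance -1; mR−mL=-1287/1513 → turn -1·90°
n=5: pose=(-3,7,W); sL=60/173, sR=60/293; mL=1590/50689, mR=-27960/50689; mL+mR=-90/173 → advance -1; mR−mL=-29550/50689 → turn -1·90°
n=6: pose=(-2,7,N); sL=3/13, sR=3/13; mL=3/26, mR=-6/13; mL+mR=-9/26 → advance -1; mR−mL=-15/26 → turn -1·90°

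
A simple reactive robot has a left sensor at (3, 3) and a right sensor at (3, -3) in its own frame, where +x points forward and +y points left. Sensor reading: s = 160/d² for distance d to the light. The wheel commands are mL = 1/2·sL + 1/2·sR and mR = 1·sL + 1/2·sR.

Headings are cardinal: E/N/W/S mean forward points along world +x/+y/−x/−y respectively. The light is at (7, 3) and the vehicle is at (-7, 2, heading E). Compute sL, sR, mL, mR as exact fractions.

left sensor world pos  = (-4, 5); dL² = 125
right sensor world pos = (-4, -1); dR² = 137
sL = 160/125 = 32/25
sR = 160/137 = 160/137
mL = 1/2·sL + 1/2·sR = 4192/3425
mR = 1·sL + 1/2·sR = 6384/3425

32/25 160/137 4192/3425 6384/3425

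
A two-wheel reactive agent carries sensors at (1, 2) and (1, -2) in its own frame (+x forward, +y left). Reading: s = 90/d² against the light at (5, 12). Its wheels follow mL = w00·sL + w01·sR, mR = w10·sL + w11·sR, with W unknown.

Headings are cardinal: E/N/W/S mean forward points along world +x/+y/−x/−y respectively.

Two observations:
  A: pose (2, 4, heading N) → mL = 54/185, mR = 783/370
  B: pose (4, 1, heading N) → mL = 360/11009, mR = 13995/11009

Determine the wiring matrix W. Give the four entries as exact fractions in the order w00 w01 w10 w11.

obs A: pose=(2,4,N) → sL=45/37, sR=9/5, mL=54/185, mR=783/370
obs B: pose=(4,1,N) → sL=90/109, sR=90/101, mL=360/11009, mR=13995/11009
sensor matrix S = [[45/37, 9/5], [90/109, 90/101]]; det S = -163944/407333
solve [mL_A; mL_B] = S·[w00; w01] and [mR_A; mR_B] = S·[w10; w11]:
  w00 = -1/2, w01 = 1/2, w10 = 1, w11 = 1/2

-1/2 1/2 1 1/2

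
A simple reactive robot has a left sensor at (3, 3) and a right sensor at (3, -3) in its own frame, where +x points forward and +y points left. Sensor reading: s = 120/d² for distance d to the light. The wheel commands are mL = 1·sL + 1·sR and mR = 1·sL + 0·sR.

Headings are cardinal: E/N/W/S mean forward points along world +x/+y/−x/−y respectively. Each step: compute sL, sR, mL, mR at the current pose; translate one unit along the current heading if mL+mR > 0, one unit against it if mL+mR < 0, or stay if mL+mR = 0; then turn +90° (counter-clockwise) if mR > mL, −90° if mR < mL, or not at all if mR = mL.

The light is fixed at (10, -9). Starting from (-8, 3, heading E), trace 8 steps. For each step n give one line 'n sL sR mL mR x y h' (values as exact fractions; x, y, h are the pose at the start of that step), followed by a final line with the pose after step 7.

0 4/15 20/51 56/85 4/15 -8 3 E
1 120/277 120/481 90960/133237 120/277 -7 3 S
2 15/58 30/149 3975/8642 15/58 -7 2 W
3 120/637 120/421 126960/268177 120/637 -8 2 N
4 4/15 20/51 56/85 4/15 -8 3 E
5 120/277 120/481 90960/133237 120/277 -7 3 S
6 15/58 30/149 3975/8642 15/58 -7 2 W
7 120/637 120/421 126960/268177 120/637 -8 2 N
final -8 3 E

n=0: pose=(-8,3,E); sL=4/15, sR=20/51; mL=56/85, mR=4/15; mL+mR=236/255 → advance +1; mR−mL=-20/51 → turn -1·90°
n=1: pose=(-7,3,S); sL=120/277, sR=120/481; mL=90960/133237, mR=120/277; mL+mR=148680/133237 → advance +1; mR−mL=-120/481 → turn -1·90°
n=2: pose=(-7,2,W); sL=15/58, sR=30/149; mL=3975/8642, mR=15/58; mL+mR=3105/4321 → advance +1; mR−mL=-30/149 → turn -1·90°
n=3: pose=(-8,2,N); sL=120/637, sR=120/421; mL=126960/268177, mR=120/637; mL+mR=177480/268177 → advance +1; mR−mL=-120/421 → turn -1·90°
n=4: pose=(-8,3,E); sL=4/15, sR=20/51; mL=56/85, mR=4/15; mL+mR=236/255 → advance +1; mR−mL=-20/51 → turn -1·90°
n=5: pose=(-7,3,S); sL=120/277, sR=120/481; mL=90960/133237, mR=120/277; mL+mR=148680/133237 → advance +1; mR−mL=-120/481 → turn -1·90°
n=6: pose=(-7,2,W); sL=15/58, sR=30/149; mL=3975/8642, mR=15/58; mL+mR=3105/4321 → advance +1; mR−mL=-30/149 → turn -1·90°
n=7: pose=(-8,2,N); sL=120/637, sR=120/421; mL=126960/268177, mR=120/637; mL+mR=177480/268177 → advance +1; mR−mL=-120/421 → turn -1·90°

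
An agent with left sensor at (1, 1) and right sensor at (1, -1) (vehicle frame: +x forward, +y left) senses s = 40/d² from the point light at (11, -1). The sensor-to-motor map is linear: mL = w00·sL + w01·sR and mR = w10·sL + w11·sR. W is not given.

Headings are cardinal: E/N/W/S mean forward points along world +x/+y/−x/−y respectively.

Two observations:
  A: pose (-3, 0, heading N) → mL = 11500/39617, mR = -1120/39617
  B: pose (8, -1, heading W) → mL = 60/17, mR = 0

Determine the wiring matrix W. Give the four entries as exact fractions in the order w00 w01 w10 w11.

obs A: pose=(-3,0,N) → sL=40/229, sR=40/173, mL=11500/39617, mR=-1120/39617
obs B: pose=(8,-1,W) → sL=40/17, sR=40/17, mL=60/17, mR=0
sensor matrix S = [[40/229, 40/173], [40/17, 40/17]]; det S = -89600/673489
solve [mL_A; mL_B] = S·[w00; w01] and [mR_A; mR_B] = S·[w10; w11]:
  w00 = 1, w01 = 1/2, w10 = 1/2, w11 = -1/2

1 1/2 1/2 -1/2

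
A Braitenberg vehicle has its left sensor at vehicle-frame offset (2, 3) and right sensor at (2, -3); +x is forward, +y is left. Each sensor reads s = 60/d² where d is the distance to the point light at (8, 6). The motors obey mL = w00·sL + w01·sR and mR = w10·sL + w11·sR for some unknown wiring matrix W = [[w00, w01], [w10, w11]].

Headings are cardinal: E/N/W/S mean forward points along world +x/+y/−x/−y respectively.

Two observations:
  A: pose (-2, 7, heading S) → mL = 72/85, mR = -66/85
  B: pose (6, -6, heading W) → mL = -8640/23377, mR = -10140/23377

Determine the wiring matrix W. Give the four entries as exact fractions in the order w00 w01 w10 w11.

1 -1 -1/2 -1/2

obs A: pose=(-2,7,S) → sL=6/5, sR=6/17, mL=72/85, mR=-66/85
obs B: pose=(6,-6,W) → sL=60/241, sR=60/97, mL=-8640/23377, mR=-10140/23377
sensor matrix S = [[6/5, 6/17], [60/241, 60/97]]; det S = 260064/397409
solve [mL_A; mL_B] = S·[w00; w01] and [mR_A; mR_B] = S·[w10; w11]:
  w00 = 1, w01 = -1, w10 = -1/2, w11 = -1/2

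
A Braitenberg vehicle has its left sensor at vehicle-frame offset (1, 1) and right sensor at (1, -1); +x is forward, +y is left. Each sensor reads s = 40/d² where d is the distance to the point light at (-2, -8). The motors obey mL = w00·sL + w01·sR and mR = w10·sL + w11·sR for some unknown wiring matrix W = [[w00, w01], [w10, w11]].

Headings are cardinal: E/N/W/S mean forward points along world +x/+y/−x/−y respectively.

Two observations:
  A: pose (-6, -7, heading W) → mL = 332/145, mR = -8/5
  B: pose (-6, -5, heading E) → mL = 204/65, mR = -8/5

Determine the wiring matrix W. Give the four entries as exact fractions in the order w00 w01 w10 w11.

1 1/2 -1 0

obs A: pose=(-6,-7,W) → sL=8/5, sR=40/29, mL=332/145, mR=-8/5
obs B: pose=(-6,-5,E) → sL=8/5, sR=40/13, mL=204/65, mR=-8/5
sensor matrix S = [[8/5, 40/29], [8/5, 40/13]]; det S = 1024/377
solve [mL_A; mL_B] = S·[w00; w01] and [mR_A; mR_B] = S·[w10; w11]:
  w00 = 1, w01 = 1/2, w10 = -1, w11 = 0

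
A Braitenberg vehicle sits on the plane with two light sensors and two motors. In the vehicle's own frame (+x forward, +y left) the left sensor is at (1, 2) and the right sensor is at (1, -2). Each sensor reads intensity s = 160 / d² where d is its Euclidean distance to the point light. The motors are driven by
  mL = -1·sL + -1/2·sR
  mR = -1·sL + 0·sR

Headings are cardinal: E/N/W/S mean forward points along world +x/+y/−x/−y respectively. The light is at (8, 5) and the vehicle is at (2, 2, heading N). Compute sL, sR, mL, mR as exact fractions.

40/17 8 -108/17 -40/17

left sensor world pos  = (0, 3); dL² = 68
right sensor world pos = (4, 3); dR² = 20
sL = 160/68 = 40/17
sR = 160/20 = 8
mL = -1·sL + -1/2·sR = -108/17
mR = -1·sL + 0·sR = -40/17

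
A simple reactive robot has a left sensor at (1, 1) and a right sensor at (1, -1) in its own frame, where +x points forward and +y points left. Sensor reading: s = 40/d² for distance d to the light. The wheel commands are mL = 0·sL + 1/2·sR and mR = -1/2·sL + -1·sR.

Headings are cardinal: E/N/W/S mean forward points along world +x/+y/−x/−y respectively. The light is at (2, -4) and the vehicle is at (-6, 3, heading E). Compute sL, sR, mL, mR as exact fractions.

40/113 8/17 4/17 -1244/1921

left sensor world pos  = (-5, 4); dL² = 113
right sensor world pos = (-5, 2); dR² = 85
sL = 40/113 = 40/113
sR = 40/85 = 8/17
mL = 0·sL + 1/2·sR = 4/17
mR = -1/2·sL + -1·sR = -1244/1921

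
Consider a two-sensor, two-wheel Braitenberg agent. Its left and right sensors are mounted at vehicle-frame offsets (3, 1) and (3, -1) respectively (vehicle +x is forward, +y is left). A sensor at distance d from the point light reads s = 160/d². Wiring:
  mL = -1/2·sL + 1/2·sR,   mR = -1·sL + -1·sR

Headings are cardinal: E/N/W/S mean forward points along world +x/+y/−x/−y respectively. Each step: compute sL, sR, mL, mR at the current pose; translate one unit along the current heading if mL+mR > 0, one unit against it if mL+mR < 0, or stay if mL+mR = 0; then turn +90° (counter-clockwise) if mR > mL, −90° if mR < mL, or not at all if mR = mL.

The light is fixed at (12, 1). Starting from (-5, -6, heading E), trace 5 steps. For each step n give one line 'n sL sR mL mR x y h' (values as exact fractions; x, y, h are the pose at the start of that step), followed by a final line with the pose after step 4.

n=0: pose=(-5,-6,E); sL=20/29, sR=8/13; mL=-14/377, mR=-492/377; mL+mR=-506/377 → advance -1; mR−mL=-478/377 → turn -1·90°
n=1: pose=(-6,-6,S); sL=160/389, sR=160/461; mL=-5760/179329, mR=-136000/179329; mL+mR=-141760/179329 → advance -1; mR−mL=-130240/179329 → turn -1·90°
n=2: pose=(-6,-5,W); sL=16/49, sR=80/233; mL=96/11417, mR=-7648/11417; mL+mR=-7552/11417 → advance -1; mR−mL=-7744/11417 → turn -1·90°
n=3: pose=(-5,-5,N); sL=160/333, sR=32/53; mL=1088/17649, mR=-19136/17649; mL+mR=-6016/5883 → advance -1; mR−mL=-20224/17649 → turn -1·90°
n=4: pose=(-5,-6,E); sL=20/29, sR=8/13; mL=-14/377, mR=-492/377; mL+mR=-506/377 → advance -1; mR−mL=-478/377 → turn -1·90°

0 20/29 8/13 -14/377 -492/377 -5 -6 E
1 160/389 160/461 -5760/179329 -136000/179329 -6 -6 S
2 16/49 80/233 96/11417 -7648/11417 -6 -5 W
3 160/333 32/53 1088/17649 -19136/17649 -5 -5 N
4 20/29 8/13 -14/377 -492/377 -5 -6 E
final -6 -6 S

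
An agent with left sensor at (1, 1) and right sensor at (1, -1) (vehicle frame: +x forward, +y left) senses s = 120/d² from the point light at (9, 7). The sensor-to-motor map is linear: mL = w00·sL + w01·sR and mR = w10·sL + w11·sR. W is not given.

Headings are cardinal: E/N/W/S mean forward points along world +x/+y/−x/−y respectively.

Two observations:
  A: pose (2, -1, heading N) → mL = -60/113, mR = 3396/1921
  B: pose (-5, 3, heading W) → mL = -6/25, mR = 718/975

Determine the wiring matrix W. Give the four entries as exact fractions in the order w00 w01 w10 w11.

obs A: pose=(2,-1,N) → sL=120/113, sR=24/17, mL=-60/113, mR=3396/1921
obs B: pose=(-5,3,W) → sL=12/25, sR=20/39, mL=-6/25, mR=718/975
sensor matrix S = [[120/113, 24/17], [12/25, 20/39]]; det S = -83072/624325
solve [mL_A; mL_B] = S·[w00; w01] and [mR_A; mR_B] = S·[w10; w11]:
  w00 = -1/2, w01 = 0, w10 = 1, w11 = 1/2

-1/2 0 1 1/2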